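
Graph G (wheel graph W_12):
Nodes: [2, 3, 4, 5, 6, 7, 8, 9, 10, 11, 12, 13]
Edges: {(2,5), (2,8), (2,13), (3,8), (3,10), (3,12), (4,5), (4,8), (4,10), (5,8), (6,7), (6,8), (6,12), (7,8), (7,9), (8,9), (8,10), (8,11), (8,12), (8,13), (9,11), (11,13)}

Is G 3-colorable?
Odd cycle [12, 6, 7, 9, 11, 13, 2, 5, 4, 10, 3] needs 3 colors (χ ≥ 3).
Vertex 8 is adjacent to every vertex of [2, 3, 4, 5, 6, 7, 9, 10, 11, 12, 13], which already need 3 colors among themselves, so 8 needs a new color (χ ≥ 4).
Hence χ(G) ≥ 4 > 3, so no proper 3-coloring exists.

No, G is not 3-colorable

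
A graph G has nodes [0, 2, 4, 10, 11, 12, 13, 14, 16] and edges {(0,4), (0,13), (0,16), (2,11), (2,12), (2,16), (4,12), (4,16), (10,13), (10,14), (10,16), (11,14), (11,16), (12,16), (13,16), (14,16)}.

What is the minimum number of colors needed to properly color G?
χ(G) = 3

Clique number ω(G) = 3 (lower bound: χ ≥ ω).
The clique on [0, 4, 16] has size 3, forcing χ ≥ 3, and the coloring below uses 3 colors, so χ(G) = 3.
A valid 3-coloring: color 1: [16]; color 2: [0, 10, 11, 12]; color 3: [2, 4, 13, 14].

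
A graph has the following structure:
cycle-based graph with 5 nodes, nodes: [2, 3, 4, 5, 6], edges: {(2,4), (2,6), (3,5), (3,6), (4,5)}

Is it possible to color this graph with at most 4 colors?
Yes, G is 4-colorable

A valid 4-coloring: color 1: [2, 5]; color 2: [3, 4]; color 3: [6].
(χ(G) = 3 ≤ 4.)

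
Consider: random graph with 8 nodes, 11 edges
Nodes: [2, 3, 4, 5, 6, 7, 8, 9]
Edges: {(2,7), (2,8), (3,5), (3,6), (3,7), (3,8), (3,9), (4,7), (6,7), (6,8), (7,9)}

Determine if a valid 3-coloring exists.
Yes, G is 3-colorable

A valid 3-coloring: color 1: [2, 3, 4]; color 2: [5, 7, 8]; color 3: [6, 9].
(χ(G) = 3 ≤ 3.)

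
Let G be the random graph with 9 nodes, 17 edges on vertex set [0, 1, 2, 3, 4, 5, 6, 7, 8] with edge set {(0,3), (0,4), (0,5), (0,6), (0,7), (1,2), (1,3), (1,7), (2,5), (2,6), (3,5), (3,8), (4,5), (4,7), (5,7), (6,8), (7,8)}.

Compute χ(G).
χ(G) = 4

Clique number ω(G) = 4 (lower bound: χ ≥ ω).
The clique on [0, 4, 5, 7] has size 4, forcing χ ≥ 4, and the coloring below uses 4 colors, so χ(G) = 4.
A valid 4-coloring: color 1: [0, 2, 8]; color 2: [1, 5, 6]; color 3: [3, 7]; color 4: [4].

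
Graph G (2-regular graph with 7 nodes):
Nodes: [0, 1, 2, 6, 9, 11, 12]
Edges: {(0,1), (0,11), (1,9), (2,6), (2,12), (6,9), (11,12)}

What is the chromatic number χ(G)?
χ(G) = 3

Clique number ω(G) = 2 (lower bound: χ ≥ ω).
Odd cycle [12, 11, 0, 1, 9, 6, 2] needs 3 colors (χ ≥ 3).
The coloring below uses 3 colors, so χ(G) = 3.
A valid 3-coloring: color 1: [1, 6, 11]; color 2: [0, 9, 12]; color 3: [2].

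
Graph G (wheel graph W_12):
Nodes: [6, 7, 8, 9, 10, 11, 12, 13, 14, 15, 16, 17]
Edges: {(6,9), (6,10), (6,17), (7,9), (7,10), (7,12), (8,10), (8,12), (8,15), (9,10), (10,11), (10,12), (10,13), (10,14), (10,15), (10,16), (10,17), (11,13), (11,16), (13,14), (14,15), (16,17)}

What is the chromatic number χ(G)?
χ(G) = 4

Clique number ω(G) = 3 (lower bound: χ ≥ ω).
Odd cycle [6, 17, 16, 11, 13, 14, 15, 8, 12, 7, 9] needs 3 colors (χ ≥ 3).
Vertex 10 is adjacent to every vertex of [6, 7, 8, 9, 11, 12, 13, 14, 15, 16, 17], which already need 3 colors among themselves, so 10 needs a new color (χ ≥ 4).
The coloring below uses 4 colors, so χ(G) = 4.
A valid 4-coloring: color 1: [10]; color 2: [6, 7, 13, 15, 16]; color 3: [8, 9, 11, 14, 17]; color 4: [12].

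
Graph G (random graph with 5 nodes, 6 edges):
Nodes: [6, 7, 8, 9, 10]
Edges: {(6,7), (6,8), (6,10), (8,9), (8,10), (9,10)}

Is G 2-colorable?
No, G is not 2-colorable

The clique on vertices [8, 9, 10] has size 3 > 2, so it alone needs 3 colors.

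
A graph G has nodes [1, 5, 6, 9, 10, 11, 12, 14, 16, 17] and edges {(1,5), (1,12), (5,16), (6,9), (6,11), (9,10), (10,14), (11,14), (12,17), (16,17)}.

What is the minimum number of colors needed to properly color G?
χ(G) = 3

Clique number ω(G) = 2 (lower bound: χ ≥ ω).
Odd cycle [11, 6, 9, 10, 14] needs 3 colors (χ ≥ 3).
The coloring below uses 3 colors, so χ(G) = 3.
A valid 3-coloring: color 1: [10, 11, 12, 16]; color 2: [5, 9, 14, 17]; color 3: [1, 6].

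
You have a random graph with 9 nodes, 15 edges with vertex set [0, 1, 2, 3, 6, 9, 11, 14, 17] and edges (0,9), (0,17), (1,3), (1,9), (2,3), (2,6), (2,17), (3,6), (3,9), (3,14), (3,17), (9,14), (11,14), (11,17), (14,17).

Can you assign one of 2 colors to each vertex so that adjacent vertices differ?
The clique on vertices [11, 14, 17] has size 3 > 2, so it alone needs 3 colors.

No, G is not 2-colorable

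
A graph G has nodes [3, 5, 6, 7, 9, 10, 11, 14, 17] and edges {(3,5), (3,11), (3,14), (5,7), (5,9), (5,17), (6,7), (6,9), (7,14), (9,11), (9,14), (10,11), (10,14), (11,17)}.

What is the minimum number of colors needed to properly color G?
Clique number ω(G) = 2 (lower bound: χ ≥ ω).
The graph is bipartite (no odd cycle), so 2 colors suffice: χ(G) = 2.
A valid 2-coloring: color 1: [3, 7, 9, 10, 17]; color 2: [5, 6, 11, 14].

χ(G) = 2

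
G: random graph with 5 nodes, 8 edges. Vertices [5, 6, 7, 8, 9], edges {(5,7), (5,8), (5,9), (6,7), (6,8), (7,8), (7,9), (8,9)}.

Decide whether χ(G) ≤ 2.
The clique on vertices [5, 7, 8, 9] has size 4 > 2, so it alone needs 4 colors.

No, G is not 2-colorable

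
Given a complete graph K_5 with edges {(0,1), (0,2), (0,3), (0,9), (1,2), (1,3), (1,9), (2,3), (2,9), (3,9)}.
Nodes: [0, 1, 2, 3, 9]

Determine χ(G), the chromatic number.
χ(G) = 5

Clique number ω(G) = 5 (lower bound: χ ≥ ω).
The clique on [0, 1, 2, 3, 9] has size 5, forcing χ ≥ 5, and the coloring below uses 5 colors, so χ(G) = 5.
A valid 5-coloring: color 1: [2]; color 2: [0]; color 3: [1]; color 4: [9]; color 5: [3].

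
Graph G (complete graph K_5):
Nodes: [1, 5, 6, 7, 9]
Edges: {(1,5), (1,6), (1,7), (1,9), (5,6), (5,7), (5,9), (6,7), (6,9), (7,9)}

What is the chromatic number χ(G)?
χ(G) = 5

Clique number ω(G) = 5 (lower bound: χ ≥ ω).
The clique on [1, 5, 6, 7, 9] has size 5, forcing χ ≥ 5, and the coloring below uses 5 colors, so χ(G) = 5.
A valid 5-coloring: color 1: [9]; color 2: [7]; color 3: [5]; color 4: [1]; color 5: [6].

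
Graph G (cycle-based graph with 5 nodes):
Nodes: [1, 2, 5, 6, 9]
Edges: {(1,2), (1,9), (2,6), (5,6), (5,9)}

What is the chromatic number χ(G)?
Clique number ω(G) = 2 (lower bound: χ ≥ ω).
Odd cycle [2, 1, 9, 5, 6] needs 3 colors (χ ≥ 3).
The coloring below uses 3 colors, so χ(G) = 3.
A valid 3-coloring: color 1: [2, 5]; color 2: [1, 6]; color 3: [9].

χ(G) = 3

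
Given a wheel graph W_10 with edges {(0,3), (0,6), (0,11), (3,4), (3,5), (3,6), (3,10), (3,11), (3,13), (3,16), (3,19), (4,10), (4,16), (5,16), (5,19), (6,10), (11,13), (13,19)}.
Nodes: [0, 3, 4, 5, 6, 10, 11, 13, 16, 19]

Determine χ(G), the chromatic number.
Clique number ω(G) = 3 (lower bound: χ ≥ ω).
Odd cycle [4, 10, 6, 0, 11, 13, 19, 5, 16] needs 3 colors (χ ≥ 3).
Vertex 3 is adjacent to every vertex of [0, 4, 5, 6, 10, 11, 13, 16, 19], which already need 3 colors among themselves, so 3 needs a new color (χ ≥ 4).
The coloring below uses 4 colors, so χ(G) = 4.
A valid 4-coloring: color 1: [3]; color 2: [4, 5, 6, 11]; color 3: [0, 10, 13, 16]; color 4: [19].

χ(G) = 4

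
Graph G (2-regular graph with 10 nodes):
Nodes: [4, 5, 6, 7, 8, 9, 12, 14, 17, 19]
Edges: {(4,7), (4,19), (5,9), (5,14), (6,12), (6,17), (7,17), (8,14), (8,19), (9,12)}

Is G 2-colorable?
A valid 2-coloring: color 1: [4, 5, 8, 12, 17]; color 2: [6, 7, 9, 14, 19].
(χ(G) = 2 ≤ 2.)

Yes, G is 2-colorable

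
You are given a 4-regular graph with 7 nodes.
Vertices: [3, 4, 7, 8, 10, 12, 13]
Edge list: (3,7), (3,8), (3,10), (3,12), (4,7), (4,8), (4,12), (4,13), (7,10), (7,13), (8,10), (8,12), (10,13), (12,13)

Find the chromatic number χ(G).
Clique number ω(G) = 3 (lower bound: χ ≥ ω).
Suppose a proper 3-coloring c exists. The clique [3, 7, 10] takes 3 distinct colors; by symmetry let c(3) = 1, c(7) = 2, c(10) = 3.
- Vertex 8: neighbors [3, 10] already have colors [1, 3] ⇒ c(8) = 2.
- Vertex 12: neighbors [3, 8] already have colors [1, 2] ⇒ c(12) = 3.
- Vertex 4: neighbors [7, 12] already have colors [2, 3] ⇒ c(4) = 1.
- Vertex 13: neighbors [4, 7, 10] already have colors [1, 2, 3] — all 3 colors blocked. Contradiction.
The forced assignments end in a contradiction, so G has no proper 3-coloring (χ ≥ 4).
The coloring below uses 4 colors, so χ(G) = 4.
A valid 4-coloring: color 1: [4, 10]; color 2: [3, 13]; color 3: [7, 12]; color 4: [8].

χ(G) = 4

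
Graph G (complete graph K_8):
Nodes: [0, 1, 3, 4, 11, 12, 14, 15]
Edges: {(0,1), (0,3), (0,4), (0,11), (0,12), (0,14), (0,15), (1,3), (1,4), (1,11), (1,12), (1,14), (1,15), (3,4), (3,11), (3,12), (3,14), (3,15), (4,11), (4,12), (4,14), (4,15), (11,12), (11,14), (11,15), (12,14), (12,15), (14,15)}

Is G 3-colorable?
The clique on vertices [0, 1, 3, 4, 11, 12, 14, 15] has size 8 > 3, so it alone needs 8 colors.

No, G is not 3-colorable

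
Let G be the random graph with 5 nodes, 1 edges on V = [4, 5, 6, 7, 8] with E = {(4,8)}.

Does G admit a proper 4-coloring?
A valid 4-coloring: color 1: [5, 6, 7, 8]; color 2: [4].
(χ(G) = 2 ≤ 4.)

Yes, G is 4-colorable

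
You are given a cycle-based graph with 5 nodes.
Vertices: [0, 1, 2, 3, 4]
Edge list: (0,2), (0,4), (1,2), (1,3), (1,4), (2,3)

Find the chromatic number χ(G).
χ(G) = 3

Clique number ω(G) = 3 (lower bound: χ ≥ ω).
The clique on [1, 2, 3] has size 3, forcing χ ≥ 3, and the coloring below uses 3 colors, so χ(G) = 3.
A valid 3-coloring: color 1: [0, 1]; color 2: [2, 4]; color 3: [3].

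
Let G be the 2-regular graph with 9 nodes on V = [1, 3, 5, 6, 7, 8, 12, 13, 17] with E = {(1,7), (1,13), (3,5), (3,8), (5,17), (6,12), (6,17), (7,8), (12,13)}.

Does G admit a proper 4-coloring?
A valid 4-coloring: color 1: [1, 5, 6, 8]; color 2: [3, 7, 12, 17]; color 3: [13].
(χ(G) = 3 ≤ 4.)

Yes, G is 4-colorable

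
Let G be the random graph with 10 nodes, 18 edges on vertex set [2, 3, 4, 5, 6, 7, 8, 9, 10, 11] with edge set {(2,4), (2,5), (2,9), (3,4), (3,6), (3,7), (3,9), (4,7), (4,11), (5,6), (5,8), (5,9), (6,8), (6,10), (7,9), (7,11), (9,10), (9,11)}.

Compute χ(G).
χ(G) = 3

Clique number ω(G) = 3 (lower bound: χ ≥ ω).
The clique on [5, 6, 8] has size 3, forcing χ ≥ 3, and the coloring below uses 3 colors, so χ(G) = 3.
A valid 3-coloring: color 1: [4, 6, 9]; color 2: [3, 5, 10, 11]; color 3: [2, 7, 8].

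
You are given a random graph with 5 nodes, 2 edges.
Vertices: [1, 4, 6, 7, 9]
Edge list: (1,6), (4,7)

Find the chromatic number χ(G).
χ(G) = 2

Clique number ω(G) = 2 (lower bound: χ ≥ ω).
The graph is bipartite (no odd cycle), so 2 colors suffice: χ(G) = 2.
A valid 2-coloring: color 1: [4, 6, 9]; color 2: [1, 7].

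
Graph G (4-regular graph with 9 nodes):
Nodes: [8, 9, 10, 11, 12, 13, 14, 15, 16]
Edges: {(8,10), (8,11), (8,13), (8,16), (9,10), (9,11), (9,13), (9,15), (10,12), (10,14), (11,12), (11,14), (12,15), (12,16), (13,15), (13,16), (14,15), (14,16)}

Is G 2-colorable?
No, G is not 2-colorable

The clique on vertices [8, 13, 16] has size 3 > 2, so it alone needs 3 colors.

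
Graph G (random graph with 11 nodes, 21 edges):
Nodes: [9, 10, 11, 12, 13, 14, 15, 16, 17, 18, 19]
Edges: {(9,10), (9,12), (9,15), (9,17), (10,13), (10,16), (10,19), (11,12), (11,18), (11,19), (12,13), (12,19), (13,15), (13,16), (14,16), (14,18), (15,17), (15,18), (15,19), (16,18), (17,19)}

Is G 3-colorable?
Yes, G is 3-colorable

A valid 3-coloring: color 1: [9, 13, 18, 19]; color 2: [12, 15, 16]; color 3: [10, 11, 14, 17].
(χ(G) = 3 ≤ 3.)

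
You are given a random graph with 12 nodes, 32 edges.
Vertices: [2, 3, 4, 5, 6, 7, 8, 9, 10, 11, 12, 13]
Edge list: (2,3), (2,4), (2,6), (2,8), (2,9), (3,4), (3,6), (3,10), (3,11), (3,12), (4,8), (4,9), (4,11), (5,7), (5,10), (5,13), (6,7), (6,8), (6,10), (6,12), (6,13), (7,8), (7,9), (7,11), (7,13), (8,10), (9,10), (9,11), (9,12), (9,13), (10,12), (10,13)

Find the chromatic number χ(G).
Clique number ω(G) = 4 (lower bound: χ ≥ ω).
The clique on [3, 6, 10, 12] has size 4, forcing χ ≥ 4, and the coloring below uses 4 colors, so χ(G) = 4.
A valid 4-coloring: color 1: [5, 6, 9]; color 2: [4, 7, 10]; color 3: [3, 8, 13]; color 4: [2, 11, 12].

χ(G) = 4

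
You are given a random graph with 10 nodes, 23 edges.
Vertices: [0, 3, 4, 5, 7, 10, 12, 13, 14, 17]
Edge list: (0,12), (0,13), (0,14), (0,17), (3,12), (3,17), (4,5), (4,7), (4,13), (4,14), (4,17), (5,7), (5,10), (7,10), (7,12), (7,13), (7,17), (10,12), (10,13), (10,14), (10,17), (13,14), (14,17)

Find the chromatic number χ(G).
Clique number ω(G) = 3 (lower bound: χ ≥ ω).
The clique on [0, 14, 17] has size 3, forcing χ ≥ 3, and the coloring below uses 3 colors, so χ(G) = 3.
A valid 3-coloring: color 1: [3, 7, 14]; color 2: [0, 4, 10]; color 3: [5, 12, 13, 17].

χ(G) = 3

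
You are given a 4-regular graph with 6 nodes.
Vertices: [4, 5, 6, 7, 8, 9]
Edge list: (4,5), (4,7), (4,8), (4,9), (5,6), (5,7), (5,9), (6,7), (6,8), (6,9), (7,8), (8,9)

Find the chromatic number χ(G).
χ(G) = 3

Clique number ω(G) = 3 (lower bound: χ ≥ ω).
The clique on [4, 8, 9] has size 3, forcing χ ≥ 3, and the coloring below uses 3 colors, so χ(G) = 3.
A valid 3-coloring: color 1: [5, 8]; color 2: [4, 6]; color 3: [7, 9].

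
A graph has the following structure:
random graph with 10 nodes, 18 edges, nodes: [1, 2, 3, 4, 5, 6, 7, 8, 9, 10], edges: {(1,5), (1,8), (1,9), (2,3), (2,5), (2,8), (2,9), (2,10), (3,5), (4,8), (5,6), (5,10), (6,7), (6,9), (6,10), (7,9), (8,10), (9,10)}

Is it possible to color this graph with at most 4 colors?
Yes, G is 4-colorable

A valid 4-coloring: color 1: [1, 2, 4, 6]; color 2: [5, 8, 9]; color 3: [3, 7, 10].
(χ(G) = 3 ≤ 4.)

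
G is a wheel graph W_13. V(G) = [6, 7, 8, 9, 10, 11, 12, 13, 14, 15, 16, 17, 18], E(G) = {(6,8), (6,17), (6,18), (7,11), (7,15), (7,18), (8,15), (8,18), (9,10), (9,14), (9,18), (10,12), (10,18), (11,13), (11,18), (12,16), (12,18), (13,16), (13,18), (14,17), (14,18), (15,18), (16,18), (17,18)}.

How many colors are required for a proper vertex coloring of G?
Clique number ω(G) = 3 (lower bound: χ ≥ ω).
The clique on [6, 8, 18] has size 3, forcing χ ≥ 3, and the coloring below uses 3 colors, so χ(G) = 3.
A valid 3-coloring: color 1: [18]; color 2: [6, 10, 11, 14, 15, 16]; color 3: [7, 8, 9, 12, 13, 17].

χ(G) = 3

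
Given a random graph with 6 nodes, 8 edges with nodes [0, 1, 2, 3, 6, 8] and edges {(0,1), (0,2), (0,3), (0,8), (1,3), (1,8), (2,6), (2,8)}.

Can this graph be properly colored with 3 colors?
A valid 3-coloring: color 1: [0, 6]; color 2: [1, 2]; color 3: [3, 8].
(χ(G) = 3 ≤ 3.)

Yes, G is 3-colorable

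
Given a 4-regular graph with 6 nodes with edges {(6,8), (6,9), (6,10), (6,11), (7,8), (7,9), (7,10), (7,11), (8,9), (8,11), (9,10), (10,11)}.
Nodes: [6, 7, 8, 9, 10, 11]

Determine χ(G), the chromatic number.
χ(G) = 3

Clique number ω(G) = 3 (lower bound: χ ≥ ω).
The clique on [6, 8, 9] has size 3, forcing χ ≥ 3, and the coloring below uses 3 colors, so χ(G) = 3.
A valid 3-coloring: color 1: [9, 11]; color 2: [8, 10]; color 3: [6, 7].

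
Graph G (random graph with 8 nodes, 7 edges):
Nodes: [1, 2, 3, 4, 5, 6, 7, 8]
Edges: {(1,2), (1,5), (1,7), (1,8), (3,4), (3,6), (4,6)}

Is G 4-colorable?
A valid 4-coloring: color 1: [1, 6]; color 2: [2, 4, 5, 7, 8]; color 3: [3].
(χ(G) = 3 ≤ 4.)

Yes, G is 4-colorable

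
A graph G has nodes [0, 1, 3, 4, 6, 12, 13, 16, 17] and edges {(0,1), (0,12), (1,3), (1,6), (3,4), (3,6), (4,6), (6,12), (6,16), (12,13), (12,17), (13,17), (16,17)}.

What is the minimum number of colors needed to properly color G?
χ(G) = 3

Clique number ω(G) = 3 (lower bound: χ ≥ ω).
The clique on [12, 13, 17] has size 3, forcing χ ≥ 3, and the coloring below uses 3 colors, so χ(G) = 3.
A valid 3-coloring: color 1: [0, 6, 17]; color 2: [1, 4, 12, 16]; color 3: [3, 13].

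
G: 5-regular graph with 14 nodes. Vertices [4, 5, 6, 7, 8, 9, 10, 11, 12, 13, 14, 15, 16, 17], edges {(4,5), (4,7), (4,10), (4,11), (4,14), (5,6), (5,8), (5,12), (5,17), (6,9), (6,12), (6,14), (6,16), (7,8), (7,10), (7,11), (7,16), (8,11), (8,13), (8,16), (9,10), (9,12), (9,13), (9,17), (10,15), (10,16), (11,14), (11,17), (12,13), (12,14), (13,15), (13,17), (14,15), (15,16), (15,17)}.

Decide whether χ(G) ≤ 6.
A valid 6-coloring: color 1: [5, 7, 9, 14]; color 2: [6, 10, 11, 13]; color 3: [4, 8, 12, 15]; color 4: [16, 17].
(χ(G) = 4 ≤ 6.)

Yes, G is 6-colorable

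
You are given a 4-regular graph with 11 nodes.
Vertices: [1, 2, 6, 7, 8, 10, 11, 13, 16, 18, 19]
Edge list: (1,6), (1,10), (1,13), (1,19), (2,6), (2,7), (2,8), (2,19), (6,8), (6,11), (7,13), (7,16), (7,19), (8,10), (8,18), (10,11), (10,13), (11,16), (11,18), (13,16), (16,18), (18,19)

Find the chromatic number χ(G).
Clique number ω(G) = 3 (lower bound: χ ≥ ω).
The clique on [1, 10, 13] has size 3, forcing χ ≥ 3, and the coloring below uses 3 colors, so χ(G) = 3.
A valid 3-coloring: color 1: [8, 11, 13, 19]; color 2: [1, 2, 16]; color 3: [6, 7, 10, 18].

χ(G) = 3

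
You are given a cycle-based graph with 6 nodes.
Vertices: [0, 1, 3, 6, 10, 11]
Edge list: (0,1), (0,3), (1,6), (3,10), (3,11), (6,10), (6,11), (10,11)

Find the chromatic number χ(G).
Clique number ω(G) = 3 (lower bound: χ ≥ ω).
The clique on [3, 10, 11] has size 3, forcing χ ≥ 3, and the coloring below uses 3 colors, so χ(G) = 3.
A valid 3-coloring: color 1: [1, 11]; color 2: [3, 6]; color 3: [0, 10].

χ(G) = 3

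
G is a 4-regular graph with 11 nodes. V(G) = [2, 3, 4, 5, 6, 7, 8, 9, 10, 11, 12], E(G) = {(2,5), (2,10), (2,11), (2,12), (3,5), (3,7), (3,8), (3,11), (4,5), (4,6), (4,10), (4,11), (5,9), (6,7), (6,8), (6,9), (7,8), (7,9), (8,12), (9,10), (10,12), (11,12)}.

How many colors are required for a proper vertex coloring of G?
χ(G) = 3

Clique number ω(G) = 3 (lower bound: χ ≥ ω).
The clique on [2, 10, 12] has size 3, forcing χ ≥ 3, and the coloring below uses 3 colors, so χ(G) = 3.
A valid 3-coloring: color 1: [3, 6, 12]; color 2: [5, 7, 10, 11]; color 3: [2, 4, 8, 9].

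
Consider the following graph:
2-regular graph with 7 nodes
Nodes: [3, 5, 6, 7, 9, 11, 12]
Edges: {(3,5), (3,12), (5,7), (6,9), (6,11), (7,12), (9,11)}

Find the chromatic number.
χ(G) = 3

Clique number ω(G) = 3 (lower bound: χ ≥ ω).
The clique on [6, 9, 11] has size 3, forcing χ ≥ 3, and the coloring below uses 3 colors, so χ(G) = 3.
A valid 3-coloring: color 1: [5, 11, 12]; color 2: [3, 6, 7]; color 3: [9].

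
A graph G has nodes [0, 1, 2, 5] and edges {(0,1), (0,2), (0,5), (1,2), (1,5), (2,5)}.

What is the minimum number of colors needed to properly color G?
Clique number ω(G) = 4 (lower bound: χ ≥ ω).
The clique on [0, 1, 2, 5] has size 4, forcing χ ≥ 4, and the coloring below uses 4 colors, so χ(G) = 4.
A valid 4-coloring: color 1: [1]; color 2: [5]; color 3: [0]; color 4: [2].

χ(G) = 4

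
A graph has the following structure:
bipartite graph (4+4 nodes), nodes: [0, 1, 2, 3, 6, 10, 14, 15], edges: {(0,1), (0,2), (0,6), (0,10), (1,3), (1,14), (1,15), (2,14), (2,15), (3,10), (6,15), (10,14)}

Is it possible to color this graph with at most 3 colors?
A valid 3-coloring: color 1: [0, 3, 14, 15]; color 2: [1, 2, 6, 10].
(χ(G) = 2 ≤ 3.)

Yes, G is 3-colorable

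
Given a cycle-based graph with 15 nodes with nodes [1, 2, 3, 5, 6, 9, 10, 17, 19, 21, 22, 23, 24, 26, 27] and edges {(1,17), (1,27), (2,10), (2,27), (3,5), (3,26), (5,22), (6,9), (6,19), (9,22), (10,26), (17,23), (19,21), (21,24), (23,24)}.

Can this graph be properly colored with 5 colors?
Yes, G is 5-colorable

A valid 5-coloring: color 1: [3, 6, 10, 17, 21, 22, 27]; color 2: [1, 2, 5, 9, 19, 24, 26]; color 3: [23].
(χ(G) = 3 ≤ 5.)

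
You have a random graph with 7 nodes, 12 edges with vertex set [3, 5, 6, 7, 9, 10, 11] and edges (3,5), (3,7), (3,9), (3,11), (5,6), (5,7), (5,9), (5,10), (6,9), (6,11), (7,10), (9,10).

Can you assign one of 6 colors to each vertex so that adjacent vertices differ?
Yes, G is 6-colorable

A valid 6-coloring: color 1: [5, 11]; color 2: [3, 6, 10]; color 3: [7, 9].
(χ(G) = 3 ≤ 6.)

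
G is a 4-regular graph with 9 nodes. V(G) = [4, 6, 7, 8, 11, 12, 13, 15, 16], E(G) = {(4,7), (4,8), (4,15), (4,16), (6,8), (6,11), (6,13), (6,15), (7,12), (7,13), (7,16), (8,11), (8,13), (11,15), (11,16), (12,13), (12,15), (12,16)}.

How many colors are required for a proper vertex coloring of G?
Clique number ω(G) = 3 (lower bound: χ ≥ ω).
Suppose a proper 3-coloring c exists. The clique [4, 7, 16] takes 3 distinct colors; by symmetry let c(4) = 1, c(7) = 2, c(16) = 3.
- Vertex 12: neighbors [7, 16] already have colors [2, 3] ⇒ c(12) = 1.
- Vertex 13: neighbors [12, 7] already have colors [1, 2] ⇒ c(13) = 3.
- Vertex 8: neighbors [4, 13] already have colors [1, 3] ⇒ c(8) = 2.
- Vertex 6: neighbors [8, 13] already have colors [2, 3] ⇒ c(6) = 1.
- Vertex 11: neighbors [6, 8, 16] already have colors [1, 2, 3] — all 3 colors blocked. Contradiction.
The forced assignments end in a contradiction, so G has no proper 3-coloring (χ ≥ 4).
The coloring below uses 4 colors, so χ(G) = 4.
A valid 4-coloring: color 1: [13, 15, 16]; color 2: [7, 8]; color 3: [4, 11, 12]; color 4: [6].

χ(G) = 4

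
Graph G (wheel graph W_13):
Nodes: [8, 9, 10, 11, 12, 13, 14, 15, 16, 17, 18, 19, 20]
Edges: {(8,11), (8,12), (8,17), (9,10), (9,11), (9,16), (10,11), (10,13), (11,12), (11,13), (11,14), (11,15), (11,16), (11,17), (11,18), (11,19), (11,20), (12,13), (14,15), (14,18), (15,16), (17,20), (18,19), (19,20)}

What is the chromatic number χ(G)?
Clique number ω(G) = 3 (lower bound: χ ≥ ω).
The clique on [8, 11, 17] has size 3, forcing χ ≥ 3, and the coloring below uses 3 colors, so χ(G) = 3.
A valid 3-coloring: color 1: [11]; color 2: [10, 12, 14, 16, 17, 19]; color 3: [8, 9, 13, 15, 18, 20].

χ(G) = 3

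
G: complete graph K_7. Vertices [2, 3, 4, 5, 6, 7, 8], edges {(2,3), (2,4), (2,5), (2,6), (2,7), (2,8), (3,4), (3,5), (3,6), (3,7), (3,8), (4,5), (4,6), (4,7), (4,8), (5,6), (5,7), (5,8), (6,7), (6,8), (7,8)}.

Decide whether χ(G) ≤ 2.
No, G is not 2-colorable

The clique on vertices [2, 3, 4, 5, 6, 7, 8] has size 7 > 2, so it alone needs 7 colors.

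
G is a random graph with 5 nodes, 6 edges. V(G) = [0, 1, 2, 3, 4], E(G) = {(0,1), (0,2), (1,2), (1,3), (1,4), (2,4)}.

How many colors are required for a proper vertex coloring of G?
Clique number ω(G) = 3 (lower bound: χ ≥ ω).
The clique on [0, 1, 2] has size 3, forcing χ ≥ 3, and the coloring below uses 3 colors, so χ(G) = 3.
A valid 3-coloring: color 1: [1]; color 2: [2, 3]; color 3: [0, 4].

χ(G) = 3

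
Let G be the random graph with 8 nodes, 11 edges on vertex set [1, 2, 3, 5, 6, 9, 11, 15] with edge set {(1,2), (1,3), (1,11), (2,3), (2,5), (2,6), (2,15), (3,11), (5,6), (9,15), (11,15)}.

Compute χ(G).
Clique number ω(G) = 3 (lower bound: χ ≥ ω).
The clique on [1, 2, 3] has size 3, forcing χ ≥ 3, and the coloring below uses 3 colors, so χ(G) = 3.
A valid 3-coloring: color 1: [2, 9, 11]; color 2: [1, 6, 15]; color 3: [3, 5].

χ(G) = 3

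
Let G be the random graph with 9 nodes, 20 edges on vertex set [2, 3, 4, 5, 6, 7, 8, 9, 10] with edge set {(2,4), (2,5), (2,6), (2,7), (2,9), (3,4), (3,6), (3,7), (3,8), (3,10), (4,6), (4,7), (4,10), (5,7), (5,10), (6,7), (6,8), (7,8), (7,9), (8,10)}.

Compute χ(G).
χ(G) = 4

Clique number ω(G) = 4 (lower bound: χ ≥ ω).
The clique on [3, 6, 7, 8] has size 4, forcing χ ≥ 4, and the coloring below uses 4 colors, so χ(G) = 4.
A valid 4-coloring: color 1: [7, 10]; color 2: [2, 3]; color 3: [5, 6, 9]; color 4: [4, 8].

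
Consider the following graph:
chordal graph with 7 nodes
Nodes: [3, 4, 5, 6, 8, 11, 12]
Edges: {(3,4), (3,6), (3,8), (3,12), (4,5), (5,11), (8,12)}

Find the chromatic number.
χ(G) = 3

Clique number ω(G) = 3 (lower bound: χ ≥ ω).
The clique on [3, 8, 12] has size 3, forcing χ ≥ 3, and the coloring below uses 3 colors, so χ(G) = 3.
A valid 3-coloring: color 1: [3, 5]; color 2: [4, 6, 11, 12]; color 3: [8].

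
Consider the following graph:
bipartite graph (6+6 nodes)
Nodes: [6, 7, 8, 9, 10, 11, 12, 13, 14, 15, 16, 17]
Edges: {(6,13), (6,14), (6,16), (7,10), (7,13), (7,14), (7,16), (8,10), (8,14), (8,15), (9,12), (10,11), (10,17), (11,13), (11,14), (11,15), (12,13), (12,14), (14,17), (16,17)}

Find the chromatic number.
Clique number ω(G) = 2 (lower bound: χ ≥ ω).
The graph is bipartite (no odd cycle), so 2 colors suffice: χ(G) = 2.
A valid 2-coloring: color 1: [9, 10, 13, 14, 15, 16]; color 2: [6, 7, 8, 11, 12, 17].

χ(G) = 2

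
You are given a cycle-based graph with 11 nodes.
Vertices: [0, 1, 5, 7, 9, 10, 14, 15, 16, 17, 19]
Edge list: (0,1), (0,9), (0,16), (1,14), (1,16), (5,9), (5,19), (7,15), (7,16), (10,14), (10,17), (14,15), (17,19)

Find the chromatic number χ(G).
χ(G) = 3

Clique number ω(G) = 3 (lower bound: χ ≥ ω).
The clique on [0, 1, 16] has size 3, forcing χ ≥ 3, and the coloring below uses 3 colors, so χ(G) = 3.
A valid 3-coloring: color 1: [9, 14, 16, 19]; color 2: [1, 5, 7, 17]; color 3: [0, 10, 15].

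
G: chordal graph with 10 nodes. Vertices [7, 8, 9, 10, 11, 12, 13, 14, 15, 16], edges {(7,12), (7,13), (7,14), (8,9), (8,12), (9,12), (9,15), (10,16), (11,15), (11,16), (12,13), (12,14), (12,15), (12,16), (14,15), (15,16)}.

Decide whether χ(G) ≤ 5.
A valid 5-coloring: color 1: [10, 11, 12]; color 2: [7, 8, 15]; color 3: [9, 13, 14, 16].
(χ(G) = 3 ≤ 5.)

Yes, G is 5-colorable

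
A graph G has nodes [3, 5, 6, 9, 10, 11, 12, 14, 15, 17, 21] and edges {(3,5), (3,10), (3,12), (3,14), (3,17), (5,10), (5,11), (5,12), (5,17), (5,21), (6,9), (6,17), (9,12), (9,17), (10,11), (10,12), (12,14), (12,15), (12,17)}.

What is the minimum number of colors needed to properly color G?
Clique number ω(G) = 4 (lower bound: χ ≥ ω).
The clique on [3, 5, 12, 17] has size 4, forcing χ ≥ 4, and the coloring below uses 4 colors, so χ(G) = 4.
A valid 4-coloring: color 1: [6, 11, 12, 21]; color 2: [5, 9, 14, 15]; color 3: [3]; color 4: [10, 17].

χ(G) = 4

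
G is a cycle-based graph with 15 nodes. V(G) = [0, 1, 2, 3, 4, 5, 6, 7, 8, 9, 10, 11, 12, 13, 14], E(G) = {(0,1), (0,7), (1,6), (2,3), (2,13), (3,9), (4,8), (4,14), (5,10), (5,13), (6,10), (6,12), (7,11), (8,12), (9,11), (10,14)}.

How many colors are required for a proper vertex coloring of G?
Clique number ω(G) = 2 (lower bound: χ ≥ ω).
Odd cycle [1, 0, 7, 11, 9, 3, 2, 13, 5, 10, 6] needs 3 colors (χ ≥ 3).
The coloring below uses 3 colors, so χ(G) = 3.
A valid 3-coloring: color 1: [0, 3, 6, 8, 11, 13, 14]; color 2: [1, 2, 4, 7, 9, 10, 12]; color 3: [5].

χ(G) = 3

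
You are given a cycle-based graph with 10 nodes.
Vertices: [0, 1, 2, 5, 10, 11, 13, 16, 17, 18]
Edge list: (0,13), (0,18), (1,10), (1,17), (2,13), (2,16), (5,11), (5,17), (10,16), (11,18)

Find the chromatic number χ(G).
Clique number ω(G) = 2 (lower bound: χ ≥ ω).
The graph is bipartite (no odd cycle), so 2 colors suffice: χ(G) = 2.
A valid 2-coloring: color 1: [0, 2, 10, 11, 17]; color 2: [1, 5, 13, 16, 18].

χ(G) = 2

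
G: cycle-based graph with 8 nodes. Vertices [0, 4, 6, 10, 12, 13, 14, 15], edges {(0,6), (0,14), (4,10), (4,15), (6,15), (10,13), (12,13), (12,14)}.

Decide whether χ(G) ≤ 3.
A valid 3-coloring: color 1: [0, 10, 12, 15]; color 2: [4, 6, 13, 14].
(χ(G) = 2 ≤ 3.)

Yes, G is 3-colorable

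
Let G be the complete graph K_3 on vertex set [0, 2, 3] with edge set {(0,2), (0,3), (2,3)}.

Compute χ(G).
Clique number ω(G) = 3 (lower bound: χ ≥ ω).
The clique on [0, 2, 3] has size 3, forcing χ ≥ 3, and the coloring below uses 3 colors, so χ(G) = 3.
A valid 3-coloring: color 1: [0]; color 2: [2]; color 3: [3].

χ(G) = 3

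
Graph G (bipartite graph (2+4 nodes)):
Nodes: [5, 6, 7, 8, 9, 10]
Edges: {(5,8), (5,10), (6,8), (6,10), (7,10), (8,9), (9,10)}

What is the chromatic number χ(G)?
χ(G) = 2

Clique number ω(G) = 2 (lower bound: χ ≥ ω).
The graph is bipartite (no odd cycle), so 2 colors suffice: χ(G) = 2.
A valid 2-coloring: color 1: [8, 10]; color 2: [5, 6, 7, 9].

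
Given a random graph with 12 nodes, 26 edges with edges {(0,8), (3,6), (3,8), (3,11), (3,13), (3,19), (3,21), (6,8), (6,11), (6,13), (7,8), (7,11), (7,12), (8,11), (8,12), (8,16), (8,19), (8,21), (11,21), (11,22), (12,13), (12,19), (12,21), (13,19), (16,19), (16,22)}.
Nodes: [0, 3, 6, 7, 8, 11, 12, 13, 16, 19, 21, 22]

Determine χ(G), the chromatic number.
Clique number ω(G) = 4 (lower bound: χ ≥ ω).
The clique on [3, 8, 11, 21] has size 4, forcing χ ≥ 4, and the coloring below uses 4 colors, so χ(G) = 4.
A valid 4-coloring: color 1: [8, 13, 22]; color 2: [0, 11, 12, 16]; color 3: [3, 7]; color 4: [6, 19, 21].

χ(G) = 4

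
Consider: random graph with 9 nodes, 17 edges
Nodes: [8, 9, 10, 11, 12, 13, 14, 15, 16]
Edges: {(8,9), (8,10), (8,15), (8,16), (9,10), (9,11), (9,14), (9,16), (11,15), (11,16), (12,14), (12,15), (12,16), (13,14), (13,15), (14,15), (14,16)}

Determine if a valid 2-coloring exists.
The clique on vertices [8, 9, 16] has size 3 > 2, so it alone needs 3 colors.

No, G is not 2-colorable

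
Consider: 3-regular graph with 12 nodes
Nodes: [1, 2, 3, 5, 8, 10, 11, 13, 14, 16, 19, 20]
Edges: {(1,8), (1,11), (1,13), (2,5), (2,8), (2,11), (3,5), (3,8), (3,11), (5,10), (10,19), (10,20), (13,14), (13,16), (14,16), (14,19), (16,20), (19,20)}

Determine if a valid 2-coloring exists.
No, G is not 2-colorable

The clique on vertices [10, 19, 20] has size 3 > 2, so it alone needs 3 colors.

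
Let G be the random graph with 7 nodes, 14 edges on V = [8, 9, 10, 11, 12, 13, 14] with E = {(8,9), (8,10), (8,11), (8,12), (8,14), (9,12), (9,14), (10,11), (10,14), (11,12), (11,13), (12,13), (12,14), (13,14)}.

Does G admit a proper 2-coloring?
The clique on vertices [8, 9, 12, 14] has size 4 > 2, so it alone needs 4 colors.

No, G is not 2-colorable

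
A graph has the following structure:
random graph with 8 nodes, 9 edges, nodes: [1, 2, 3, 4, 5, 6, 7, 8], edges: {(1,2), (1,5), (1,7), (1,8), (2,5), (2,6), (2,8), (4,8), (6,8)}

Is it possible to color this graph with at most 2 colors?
The clique on vertices [1, 2, 8] has size 3 > 2, so it alone needs 3 colors.

No, G is not 2-colorable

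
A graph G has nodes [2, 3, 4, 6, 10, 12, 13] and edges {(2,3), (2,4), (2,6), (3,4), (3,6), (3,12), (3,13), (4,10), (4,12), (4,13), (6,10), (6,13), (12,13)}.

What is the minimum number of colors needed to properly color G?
Clique number ω(G) = 4 (lower bound: χ ≥ ω).
The clique on [3, 4, 12, 13] has size 4, forcing χ ≥ 4, and the coloring below uses 4 colors, so χ(G) = 4.
A valid 4-coloring: color 1: [4, 6]; color 2: [3, 10]; color 3: [2, 13]; color 4: [12].

χ(G) = 4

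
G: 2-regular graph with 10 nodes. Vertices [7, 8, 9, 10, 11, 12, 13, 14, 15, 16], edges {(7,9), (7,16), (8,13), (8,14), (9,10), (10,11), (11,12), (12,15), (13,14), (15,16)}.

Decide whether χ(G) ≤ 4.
Yes, G is 4-colorable

A valid 4-coloring: color 1: [9, 11, 14, 16]; color 2: [7, 10, 12, 13]; color 3: [8, 15].
(χ(G) = 3 ≤ 4.)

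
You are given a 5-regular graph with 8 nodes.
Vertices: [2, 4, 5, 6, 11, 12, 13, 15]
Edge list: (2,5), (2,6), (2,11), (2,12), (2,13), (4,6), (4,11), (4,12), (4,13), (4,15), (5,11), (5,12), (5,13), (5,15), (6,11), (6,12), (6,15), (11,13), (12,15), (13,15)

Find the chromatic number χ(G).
χ(G) = 4

Clique number ω(G) = 4 (lower bound: χ ≥ ω).
The clique on [2, 5, 11, 13] has size 4, forcing χ ≥ 4, and the coloring below uses 4 colors, so χ(G) = 4.
A valid 4-coloring: color 1: [4, 5]; color 2: [11, 12]; color 3: [2, 15]; color 4: [6, 13].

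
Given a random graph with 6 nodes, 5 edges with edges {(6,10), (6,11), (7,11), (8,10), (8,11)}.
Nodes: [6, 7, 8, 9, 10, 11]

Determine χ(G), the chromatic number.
Clique number ω(G) = 2 (lower bound: χ ≥ ω).
The graph is bipartite (no odd cycle), so 2 colors suffice: χ(G) = 2.
A valid 2-coloring: color 1: [9, 10, 11]; color 2: [6, 7, 8].

χ(G) = 2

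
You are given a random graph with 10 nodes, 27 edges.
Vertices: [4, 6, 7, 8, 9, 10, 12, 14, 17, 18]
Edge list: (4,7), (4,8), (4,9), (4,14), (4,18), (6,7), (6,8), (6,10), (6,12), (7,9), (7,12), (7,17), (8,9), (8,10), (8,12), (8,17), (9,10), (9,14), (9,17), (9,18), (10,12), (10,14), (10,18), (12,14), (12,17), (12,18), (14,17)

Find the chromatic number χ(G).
Clique number ω(G) = 4 (lower bound: χ ≥ ω).
The clique on [6, 8, 10, 12] has size 4, forcing χ ≥ 4, and the coloring below uses 4 colors, so χ(G) = 4.
A valid 4-coloring: color 1: [9, 12]; color 2: [4, 10, 17]; color 3: [7, 8, 14, 18]; color 4: [6].

χ(G) = 4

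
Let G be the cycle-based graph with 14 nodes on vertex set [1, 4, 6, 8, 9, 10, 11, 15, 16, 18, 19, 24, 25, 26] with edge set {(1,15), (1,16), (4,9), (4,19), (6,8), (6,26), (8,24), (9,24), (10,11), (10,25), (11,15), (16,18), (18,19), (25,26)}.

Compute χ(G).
Clique number ω(G) = 2 (lower bound: χ ≥ ω).
The graph is bipartite (no odd cycle), so 2 colors suffice: χ(G) = 2.
A valid 2-coloring: color 1: [8, 9, 10, 15, 16, 19, 26]; color 2: [1, 4, 6, 11, 18, 24, 25].

χ(G) = 2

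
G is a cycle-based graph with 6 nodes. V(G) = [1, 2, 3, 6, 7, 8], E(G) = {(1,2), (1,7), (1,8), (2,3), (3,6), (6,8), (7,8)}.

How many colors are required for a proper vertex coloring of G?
Clique number ω(G) = 3 (lower bound: χ ≥ ω).
The clique on [1, 7, 8] has size 3, forcing χ ≥ 3, and the coloring below uses 3 colors, so χ(G) = 3.
A valid 3-coloring: color 1: [3, 8]; color 2: [1, 6]; color 3: [2, 7].

χ(G) = 3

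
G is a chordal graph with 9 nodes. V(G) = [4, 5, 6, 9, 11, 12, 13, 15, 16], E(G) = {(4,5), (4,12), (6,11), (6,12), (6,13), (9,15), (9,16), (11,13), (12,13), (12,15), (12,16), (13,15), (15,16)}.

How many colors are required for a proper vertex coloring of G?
Clique number ω(G) = 3 (lower bound: χ ≥ ω).
The clique on [9, 15, 16] has size 3, forcing χ ≥ 3, and the coloring below uses 3 colors, so χ(G) = 3.
A valid 3-coloring: color 1: [5, 9, 11, 12]; color 2: [4, 6, 15]; color 3: [13, 16].

χ(G) = 3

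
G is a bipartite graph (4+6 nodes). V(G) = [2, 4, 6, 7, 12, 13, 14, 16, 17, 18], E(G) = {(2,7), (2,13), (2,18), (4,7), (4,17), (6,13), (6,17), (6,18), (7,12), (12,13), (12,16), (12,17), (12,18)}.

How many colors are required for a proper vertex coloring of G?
χ(G) = 2

Clique number ω(G) = 2 (lower bound: χ ≥ ω).
The graph is bipartite (no odd cycle), so 2 colors suffice: χ(G) = 2.
A valid 2-coloring: color 1: [2, 4, 6, 12, 14]; color 2: [7, 13, 16, 17, 18].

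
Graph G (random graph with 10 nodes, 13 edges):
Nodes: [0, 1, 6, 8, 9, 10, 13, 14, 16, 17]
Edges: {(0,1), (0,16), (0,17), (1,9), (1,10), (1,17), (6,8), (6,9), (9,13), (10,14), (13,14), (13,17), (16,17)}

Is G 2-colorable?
The clique on vertices [0, 1, 17] has size 3 > 2, so it alone needs 3 colors.

No, G is not 2-colorable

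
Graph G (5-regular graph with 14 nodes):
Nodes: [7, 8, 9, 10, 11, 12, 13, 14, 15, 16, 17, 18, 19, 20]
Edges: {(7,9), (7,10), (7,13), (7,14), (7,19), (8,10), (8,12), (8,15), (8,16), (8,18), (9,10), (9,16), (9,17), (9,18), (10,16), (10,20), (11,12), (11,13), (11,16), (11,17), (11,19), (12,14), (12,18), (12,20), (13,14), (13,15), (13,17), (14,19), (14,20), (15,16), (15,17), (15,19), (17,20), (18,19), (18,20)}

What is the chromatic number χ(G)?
χ(G) = 3

Clique number ω(G) = 3 (lower bound: χ ≥ ω).
The clique on [7, 9, 10] has size 3, forcing χ ≥ 3, and the coloring below uses 3 colors, so χ(G) = 3.
A valid 3-coloring: color 1: [8, 9, 13, 19, 20]; color 2: [10, 11, 14, 15, 18]; color 3: [7, 12, 16, 17].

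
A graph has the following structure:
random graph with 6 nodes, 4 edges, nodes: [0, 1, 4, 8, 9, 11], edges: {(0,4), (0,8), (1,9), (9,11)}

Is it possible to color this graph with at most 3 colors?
A valid 3-coloring: color 1: [0, 9]; color 2: [1, 4, 8, 11].
(χ(G) = 2 ≤ 3.)

Yes, G is 3-colorable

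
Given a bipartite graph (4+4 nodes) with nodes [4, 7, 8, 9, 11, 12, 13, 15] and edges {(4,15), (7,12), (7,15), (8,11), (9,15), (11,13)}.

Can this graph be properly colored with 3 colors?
A valid 3-coloring: color 1: [11, 12, 15]; color 2: [4, 7, 8, 9, 13].
(χ(G) = 2 ≤ 3.)

Yes, G is 3-colorable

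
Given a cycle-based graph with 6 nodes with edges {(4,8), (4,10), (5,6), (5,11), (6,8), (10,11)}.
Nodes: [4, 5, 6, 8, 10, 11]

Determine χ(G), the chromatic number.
χ(G) = 2

Clique number ω(G) = 2 (lower bound: χ ≥ ω).
The graph is bipartite (no odd cycle), so 2 colors suffice: χ(G) = 2.
A valid 2-coloring: color 1: [4, 6, 11]; color 2: [5, 8, 10].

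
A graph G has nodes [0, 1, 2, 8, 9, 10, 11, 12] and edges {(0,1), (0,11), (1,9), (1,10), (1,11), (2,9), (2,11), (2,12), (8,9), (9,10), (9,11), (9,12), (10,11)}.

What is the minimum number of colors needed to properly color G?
Clique number ω(G) = 4 (lower bound: χ ≥ ω).
The clique on [1, 9, 10, 11] has size 4, forcing χ ≥ 4, and the coloring below uses 4 colors, so χ(G) = 4.
A valid 4-coloring: color 1: [0, 9]; color 2: [8, 11, 12]; color 3: [1, 2]; color 4: [10].

χ(G) = 4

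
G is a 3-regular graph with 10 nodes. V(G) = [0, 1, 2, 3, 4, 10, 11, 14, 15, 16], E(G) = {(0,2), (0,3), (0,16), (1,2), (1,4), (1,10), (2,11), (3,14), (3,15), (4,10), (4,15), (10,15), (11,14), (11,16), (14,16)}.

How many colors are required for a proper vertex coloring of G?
Clique number ω(G) = 3 (lower bound: χ ≥ ω).
The clique on [1, 4, 10] has size 3, forcing χ ≥ 3, and the coloring below uses 3 colors, so χ(G) = 3.
A valid 3-coloring: color 1: [0, 1, 14, 15]; color 2: [2, 3, 10, 16]; color 3: [4, 11].

χ(G) = 3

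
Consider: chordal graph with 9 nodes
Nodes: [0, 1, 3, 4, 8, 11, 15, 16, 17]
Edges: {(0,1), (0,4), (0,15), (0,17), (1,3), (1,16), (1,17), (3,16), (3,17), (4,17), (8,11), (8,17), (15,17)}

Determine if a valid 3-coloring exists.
A valid 3-coloring: color 1: [11, 16, 17]; color 2: [0, 3, 8]; color 3: [1, 4, 15].
(χ(G) = 3 ≤ 3.)

Yes, G is 3-colorable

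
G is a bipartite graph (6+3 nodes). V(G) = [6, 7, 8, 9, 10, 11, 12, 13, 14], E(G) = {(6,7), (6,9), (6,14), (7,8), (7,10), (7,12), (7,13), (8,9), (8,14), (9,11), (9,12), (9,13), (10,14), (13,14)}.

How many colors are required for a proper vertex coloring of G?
χ(G) = 2

Clique number ω(G) = 2 (lower bound: χ ≥ ω).
The graph is bipartite (no odd cycle), so 2 colors suffice: χ(G) = 2.
A valid 2-coloring: color 1: [7, 9, 14]; color 2: [6, 8, 10, 11, 12, 13].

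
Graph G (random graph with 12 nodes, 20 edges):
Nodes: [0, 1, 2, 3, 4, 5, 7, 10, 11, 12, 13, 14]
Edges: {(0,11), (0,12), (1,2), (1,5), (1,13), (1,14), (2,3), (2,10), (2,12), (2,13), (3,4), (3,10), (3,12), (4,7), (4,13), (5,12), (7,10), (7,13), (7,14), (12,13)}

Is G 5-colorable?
Yes, G is 5-colorable

A valid 5-coloring: color 1: [1, 4, 10, 11, 12]; color 2: [0, 2, 5, 7]; color 3: [3, 13, 14].
(χ(G) = 3 ≤ 5.)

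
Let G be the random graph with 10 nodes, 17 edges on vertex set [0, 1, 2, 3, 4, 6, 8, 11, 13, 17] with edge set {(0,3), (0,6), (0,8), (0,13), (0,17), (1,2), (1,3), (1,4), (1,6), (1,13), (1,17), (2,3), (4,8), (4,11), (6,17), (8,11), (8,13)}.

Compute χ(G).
χ(G) = 3

Clique number ω(G) = 3 (lower bound: χ ≥ ω).
The clique on [0, 8, 13] has size 3, forcing χ ≥ 3, and the coloring below uses 3 colors, so χ(G) = 3.
A valid 3-coloring: color 1: [0, 1, 11]; color 2: [3, 4, 13, 17]; color 3: [2, 6, 8].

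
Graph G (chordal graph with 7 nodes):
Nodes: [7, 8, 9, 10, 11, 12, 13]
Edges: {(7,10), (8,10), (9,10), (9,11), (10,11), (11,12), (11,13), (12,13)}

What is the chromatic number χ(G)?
χ(G) = 3

Clique number ω(G) = 3 (lower bound: χ ≥ ω).
The clique on [9, 10, 11] has size 3, forcing χ ≥ 3, and the coloring below uses 3 colors, so χ(G) = 3.
A valid 3-coloring: color 1: [7, 8, 11]; color 2: [10, 13]; color 3: [9, 12].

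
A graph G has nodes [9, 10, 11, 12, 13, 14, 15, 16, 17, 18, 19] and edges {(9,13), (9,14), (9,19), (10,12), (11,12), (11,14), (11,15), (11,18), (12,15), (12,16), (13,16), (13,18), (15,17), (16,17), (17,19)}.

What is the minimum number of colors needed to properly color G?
Clique number ω(G) = 3 (lower bound: χ ≥ ω).
The clique on [11, 12, 15] has size 3, forcing χ ≥ 3, and the coloring below uses 3 colors, so χ(G) = 3.
A valid 3-coloring: color 1: [9, 12, 17, 18]; color 2: [10, 11, 13, 19]; color 3: [14, 15, 16].

χ(G) = 3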